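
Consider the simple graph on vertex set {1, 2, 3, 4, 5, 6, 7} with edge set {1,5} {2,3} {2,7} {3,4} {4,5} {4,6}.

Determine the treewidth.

1

A width-1 tree decomposition is:
Bags: B1 = {2, 3}  B2 = {3, 4}  B3 = {4, 5}  B4 = {1, 5}  B5 = {4, 6}  B6 = {2, 7}
Tree: B1–B2, B2–B3, B3–B4, B2–B5, B1–B6
The largest bag has 2 vertices, giving width 1; this decomposition certifies tw(G) ≤ 1. Since G has at least one edge (e.g. 3–2), it is not an edgeless graph, so tw(G) ≥ 1. The upper and lower bounds meet at 1, so that is the treewidth.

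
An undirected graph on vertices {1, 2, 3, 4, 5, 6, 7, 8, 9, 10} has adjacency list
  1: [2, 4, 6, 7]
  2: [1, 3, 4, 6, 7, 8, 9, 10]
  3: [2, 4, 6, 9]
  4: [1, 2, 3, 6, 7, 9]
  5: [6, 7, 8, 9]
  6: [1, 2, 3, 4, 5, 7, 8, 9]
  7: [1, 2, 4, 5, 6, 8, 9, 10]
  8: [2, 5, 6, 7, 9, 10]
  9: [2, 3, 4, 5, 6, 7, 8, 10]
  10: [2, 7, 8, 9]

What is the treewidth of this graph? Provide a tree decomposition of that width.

Every bag has size at most 5, so the width is 5 − 1 = 4 and tw(G) ≤ 4. On the other hand G contains the 5-clique {2, 7, 8, 9, 10}. A clique must lie in a single bag of any decomposition, so no decomposition can have width below 4. The upper and lower bounds meet at 4, so that is the treewidth.

Treewidth 4.
Bags: B1 = {2, 7, 8, 9, 10}  B2 = {2, 6, 7, 8, 9}  B3 = {2, 4, 6, 7, 9}  B4 = {1, 2, 4, 6, 7}  B5 = {5, 6, 7, 8, 9}  B6 = {2, 3, 4, 6, 9}
Tree: B1–B2, B2–B3, B3–B4, B2–B5, B3–B6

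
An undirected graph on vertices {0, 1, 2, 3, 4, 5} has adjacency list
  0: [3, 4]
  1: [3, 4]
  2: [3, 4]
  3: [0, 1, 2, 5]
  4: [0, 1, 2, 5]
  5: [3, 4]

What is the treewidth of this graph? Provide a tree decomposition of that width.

The largest bag has 3 vertices, giving width 2; this decomposition certifies tw(G) ≤ 2. The edges 4–0–3–5–4 form a cycle, so G is not a tree and its treewidth is at least 2. Therefore the treewidth is 2.

Treewidth 2.
Bags: B1 = {0, 3, 4}  B2 = {3, 4, 5}  B3 = {2, 3, 4}  B4 = {1, 3, 4}
Tree: B1–B2, B2–B3, B3–B4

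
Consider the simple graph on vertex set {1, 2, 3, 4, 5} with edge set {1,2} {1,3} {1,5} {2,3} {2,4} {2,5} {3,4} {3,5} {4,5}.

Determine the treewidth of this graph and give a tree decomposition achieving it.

The largest bag has 4 vertices, giving width 3; this decomposition certifies tw(G) ≤ 3. For the lower bound, the 4 vertices {1, 2, 3, 5} are pairwise adjacent, and any tree decomposition puts a clique entirely inside one bag — forcing width ≥ 3. The upper and lower bounds meet at 3, so that is the treewidth.

Treewidth 3.
Bags: B1 = {1, 2, 3, 5}  B2 = {2, 3, 4, 5}
Tree: B1–B2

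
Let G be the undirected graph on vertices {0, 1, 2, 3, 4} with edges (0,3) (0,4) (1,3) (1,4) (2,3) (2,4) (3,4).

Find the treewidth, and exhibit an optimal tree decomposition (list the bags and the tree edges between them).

The largest bag has 3 vertices, giving width 2; this decomposition certifies tw(G) ≤ 2. For the lower bound, the 3 vertices {0, 3, 4} are pairwise adjacent, and any tree decomposition puts a clique entirely inside one bag — forcing width ≥ 2. The upper and lower bounds meet at 2, so that is the treewidth.

Treewidth 2.
One such decomposition:
Bags: B1 = {1, 3, 4}  B2 = {0, 3, 4}  B3 = {2, 3, 4}
Tree: B1–B2, B2–B3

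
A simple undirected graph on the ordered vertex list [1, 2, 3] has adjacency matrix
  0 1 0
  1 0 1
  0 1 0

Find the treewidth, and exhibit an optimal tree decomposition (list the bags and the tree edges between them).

Treewidth 1.
Bags: B1 = {2, 3}  B2 = {1, 2}
Tree: B1–B2

The largest bag has 2 vertices, giving width 1; this decomposition certifies tw(G) ≤ 1. Since G has at least one edge (e.g. 3–2), it is not an edgeless graph, so tw(G) ≥ 1. Hence tw(G) = 1 exactly.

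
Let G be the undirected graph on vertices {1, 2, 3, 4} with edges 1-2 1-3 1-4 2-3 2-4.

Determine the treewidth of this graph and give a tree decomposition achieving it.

Treewidth 2.
One such decomposition:
Bags: B1 = {1, 2, 4}  B2 = {1, 2, 3}
Tree: B1–B2

Each bag holds 3 vertices, so the decomposition has width 2, which upper-bounds the treewidth. On the other hand G contains the 3-clique {1, 2, 3}. A clique must lie in a single bag of any decomposition, so no decomposition can have width below 2. The upper and lower bounds meet at 2, so that is the treewidth.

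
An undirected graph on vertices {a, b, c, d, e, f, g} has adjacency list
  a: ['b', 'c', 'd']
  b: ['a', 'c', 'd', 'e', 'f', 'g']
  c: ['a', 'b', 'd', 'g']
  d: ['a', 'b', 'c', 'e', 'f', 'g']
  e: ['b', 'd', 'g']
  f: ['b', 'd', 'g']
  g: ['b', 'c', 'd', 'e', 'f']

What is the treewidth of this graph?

3

A width-3 tree decomposition is:
Bags: B1 = {b, c, d, g}  B2 = {b, d, f, g}  B3 = {b, d, e, g}  B4 = {a, b, c, d}
Tree: B1–B2, B1–B3, B1–B4
The largest bag has 4 vertices, giving width 3; this decomposition certifies tw(G) ≤ 3. On the other hand G contains the 4-clique {b, d, e, g}. A clique must lie in a single bag of any decomposition, so no decomposition can have width below 3. Therefore the treewidth is 3.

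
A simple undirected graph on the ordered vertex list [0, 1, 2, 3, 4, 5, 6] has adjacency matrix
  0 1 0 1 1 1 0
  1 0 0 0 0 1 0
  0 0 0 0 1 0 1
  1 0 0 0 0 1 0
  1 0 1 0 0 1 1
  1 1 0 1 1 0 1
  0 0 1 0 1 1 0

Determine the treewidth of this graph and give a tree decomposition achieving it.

Treewidth 2.
One optimal decomposition is:
Bags: B1 = {4, 5, 6}  B2 = {0, 4, 5}  B3 = {2, 4, 6}  B4 = {0, 3, 5}  B5 = {0, 1, 5}
Tree: B1–B2, B1–B3, B2–B4, B2–B5

Every bag has size at most 3, so the width is 3 − 1 = 2 and tw(G) ≤ 2. On the other hand G contains the 3-clique {2, 4, 6}. A clique must lie in a single bag of any decomposition, so no decomposition can have width below 2. Therefore the treewidth is 2.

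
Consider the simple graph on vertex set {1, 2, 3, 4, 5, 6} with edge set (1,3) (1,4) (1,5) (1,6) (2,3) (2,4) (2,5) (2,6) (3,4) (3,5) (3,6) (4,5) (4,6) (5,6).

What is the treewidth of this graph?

A width-4 tree decomposition is:
Bags: B1 = {2, 3, 4, 5, 6}  B2 = {1, 3, 4, 5, 6}
Tree: B1–B2
The largest bag has 5 vertices, giving width 4; this decomposition certifies tw(G) ≤ 4. Conversely, {1, 3, 4, 5, 6} is a clique of size 5, and the vertices of any clique must share a bag in every tree decomposition; so some bag has ≥ 5 vertices and tw(G) ≥ 4. Hence tw(G) = 4 exactly.

4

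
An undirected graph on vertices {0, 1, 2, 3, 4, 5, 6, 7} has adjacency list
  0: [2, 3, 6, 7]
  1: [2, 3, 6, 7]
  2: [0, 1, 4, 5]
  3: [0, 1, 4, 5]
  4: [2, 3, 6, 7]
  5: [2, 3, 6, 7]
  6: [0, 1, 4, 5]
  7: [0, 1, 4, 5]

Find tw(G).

4

A width-4 tree decomposition is:
Bags: B1 = {2, 3, 5, 6, 7}  B2 = {0, 2, 3, 6, 7}  B3 = {1, 2, 3, 6, 7}  B4 = {2, 3, 4, 6, 7}
Tree: B1–B2, B2–B3, B3–B4
Each bag holds 5 vertices, so the decomposition has width 4, which upper-bounds the treewidth. For the lower bound: the 5 vertex sets {5,7}, {0,6}, {1,3}, {2}, {4} are disjoint, each induces a connected subgraph, and every pair is joined by at least one edge of G. Contracting each set to a single vertex therefore yields K_{5} as a minor, and since treewidth is minor-monotone, tw(G) ≥ tw(K_{5}) = 4. Hence tw(G) = 4 exactly.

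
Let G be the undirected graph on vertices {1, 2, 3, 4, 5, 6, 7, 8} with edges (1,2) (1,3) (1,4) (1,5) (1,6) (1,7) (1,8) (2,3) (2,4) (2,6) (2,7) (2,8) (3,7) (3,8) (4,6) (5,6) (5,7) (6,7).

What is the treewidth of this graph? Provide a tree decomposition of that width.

Each bag holds 4 vertices, so the decomposition has width 3, which upper-bounds the treewidth. Conversely, {1, 2, 3, 8} is a clique of size 4, and the vertices of any clique must share a bag in every tree decomposition; so some bag has ≥ 4 vertices and tw(G) ≥ 3. Combining the bounds, tw(G) = 3.

Treewidth 3.
One optimal decomposition is:
Bags: B1 = {1, 2, 3, 7}  B2 = {1, 2, 6, 7}  B3 = {1, 2, 3, 8}  B4 = {1, 2, 4, 6}  B5 = {1, 5, 6, 7}
Tree: B1–B2, B1–B3, B2–B4, B2–B5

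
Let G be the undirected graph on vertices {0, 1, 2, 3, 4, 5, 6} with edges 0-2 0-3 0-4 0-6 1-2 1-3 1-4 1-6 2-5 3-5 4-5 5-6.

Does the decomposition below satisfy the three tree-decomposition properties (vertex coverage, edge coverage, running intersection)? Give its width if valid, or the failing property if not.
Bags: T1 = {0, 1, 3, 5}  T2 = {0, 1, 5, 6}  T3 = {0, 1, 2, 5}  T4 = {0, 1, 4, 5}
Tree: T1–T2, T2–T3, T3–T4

Vertex coverage: the bags together contain {0, 1, 2, 3, 4, 5, 6}, the full vertex set. Edge coverage: each edge of G has both endpoints in at least one bag. Running intersection: for every vertex, the bags containing it form a connected subtree. All three properties hold, so this is a valid tree decomposition of width max|bag| − 1 = 3, and hence tw(G) ≤ 3.

Yes; width 3.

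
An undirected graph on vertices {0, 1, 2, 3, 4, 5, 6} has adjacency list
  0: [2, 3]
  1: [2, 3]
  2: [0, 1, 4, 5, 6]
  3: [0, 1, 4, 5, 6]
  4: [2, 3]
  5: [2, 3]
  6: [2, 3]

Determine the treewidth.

2

A width-2 tree decomposition is:
Bags: B1 = {1, 2, 3}  B2 = {2, 3, 4}  B3 = {2, 3, 5}  B4 = {0, 2, 3}  B5 = {2, 3, 6}
Tree: B1–B2, B2–B3, B3–B4, B4–B5
Each bag holds 3 vertices, so the decomposition has width 2, which upper-bounds the treewidth. Since 2–1–3–4–2 is a cycle in G, G is not acyclic. Forests are exactly the graphs of treewidth ≤ 1, so tw(G) ≥ 2. The upper and lower bounds meet at 2, so that is the treewidth.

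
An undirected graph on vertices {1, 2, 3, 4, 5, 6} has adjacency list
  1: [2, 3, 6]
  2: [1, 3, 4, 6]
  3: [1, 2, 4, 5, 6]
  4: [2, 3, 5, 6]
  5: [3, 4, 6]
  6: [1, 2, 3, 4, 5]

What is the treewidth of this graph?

3

A width-3 tree decomposition is:
Bags: B1 = {2, 3, 4, 6}  B2 = {3, 4, 5, 6}  B3 = {1, 2, 3, 6}
Tree: B1–B2, B1–B3
The largest bag has 4 vertices, giving width 3; this decomposition certifies tw(G) ≤ 3. On the other hand G contains the 4-clique {1, 2, 3, 6}. A clique must lie in a single bag of any decomposition, so no decomposition can have width below 3. The upper and lower bounds meet at 3, so that is the treewidth.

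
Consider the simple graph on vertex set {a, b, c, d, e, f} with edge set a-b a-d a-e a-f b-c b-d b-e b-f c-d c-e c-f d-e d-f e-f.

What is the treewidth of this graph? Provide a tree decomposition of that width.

Each bag holds 5 vertices, so the decomposition has width 4, which upper-bounds the treewidth. Conversely, {b, c, d, e, f} is a clique of size 5, and the vertices of any clique must share a bag in every tree decomposition; so some bag has ≥ 5 vertices and tw(G) ≥ 4. Hence tw(G) = 4 exactly.

Treewidth 4.
One such decomposition:
Bags: B1 = {b, c, d, e, f}  B2 = {a, b, d, e, f}
Tree: B1–B2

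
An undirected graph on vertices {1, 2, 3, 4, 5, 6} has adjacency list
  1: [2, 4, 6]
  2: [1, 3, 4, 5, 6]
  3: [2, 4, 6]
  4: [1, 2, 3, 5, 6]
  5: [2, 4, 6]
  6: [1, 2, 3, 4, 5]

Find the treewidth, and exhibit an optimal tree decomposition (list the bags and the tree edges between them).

Treewidth 3.
Bags: B1 = {2, 3, 4, 6}  B2 = {2, 4, 5, 6}  B3 = {1, 2, 4, 6}
Tree: B1–B2, B2–B3

The largest bag has 4 vertices, giving width 3; this decomposition certifies tw(G) ≤ 3. For the lower bound, the 4 vertices {1, 2, 4, 6} are pairwise adjacent, and any tree decomposition puts a clique entirely inside one bag — forcing width ≥ 3. Hence tw(G) = 3 exactly.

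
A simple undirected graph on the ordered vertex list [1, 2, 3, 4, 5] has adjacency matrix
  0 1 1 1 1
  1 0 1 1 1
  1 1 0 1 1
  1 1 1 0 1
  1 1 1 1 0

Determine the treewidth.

A width-4 tree decomposition is:
Bags: B1 = {1, 2, 3, 4, 5}
Tree: (single bag)
With just one bag of size 5, the width is 5 − 1 = 4, so tw(G) ≤ 4. On the other hand G contains the 5-clique {1, 2, 3, 4, 5}. A clique must lie in a single bag of any decomposition, so no decomposition can have width below 4. The upper and lower bounds meet at 4, so that is the treewidth.

4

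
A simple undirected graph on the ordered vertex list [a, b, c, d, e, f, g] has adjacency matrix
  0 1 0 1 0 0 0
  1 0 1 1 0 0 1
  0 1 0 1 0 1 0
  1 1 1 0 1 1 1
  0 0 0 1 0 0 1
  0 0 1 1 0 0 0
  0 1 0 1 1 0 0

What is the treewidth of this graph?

A width-2 tree decomposition is:
Bags: B1 = {b, c, d}  B2 = {b, d, g}  B3 = {a, b, d}  B4 = {c, d, f}  B5 = {d, e, g}
Tree: B1–B2, B2–B3, B1–B4, B2–B5
Each bag holds 3 vertices, so the decomposition has width 2, which upper-bounds the treewidth. Conversely, {d, e, g} is a clique of size 3, and the vertices of any clique must share a bag in every tree decomposition; so some bag has ≥ 3 vertices and tw(G) ≥ 2. Therefore the treewidth is 2.

2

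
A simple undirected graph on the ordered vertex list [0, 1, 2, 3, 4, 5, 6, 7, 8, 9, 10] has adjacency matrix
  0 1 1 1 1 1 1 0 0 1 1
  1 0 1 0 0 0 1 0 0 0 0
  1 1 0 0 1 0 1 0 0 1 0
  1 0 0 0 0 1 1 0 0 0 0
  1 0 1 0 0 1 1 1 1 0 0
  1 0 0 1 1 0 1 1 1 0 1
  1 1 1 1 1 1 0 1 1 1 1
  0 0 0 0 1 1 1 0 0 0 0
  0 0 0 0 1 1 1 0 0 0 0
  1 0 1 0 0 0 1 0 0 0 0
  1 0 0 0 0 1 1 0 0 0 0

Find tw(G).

3

A width-3 tree decomposition is:
Bags: B1 = {0, 4, 5, 6}  B2 = {0, 2, 4, 6}  B3 = {0, 3, 5, 6}  B4 = {0, 1, 2, 6}  B5 = {4, 5, 6, 8}  B6 = {0, 2, 6, 9}  B7 = {0, 5, 6, 10}  B8 = {4, 5, 6, 7}
Tree: B1–B2, B1–B3, B2–B4, B1–B5, B2–B6, B3–B7, B5–B8
Each bag holds 4 vertices, so the decomposition has width 3, which upper-bounds the treewidth. On the other hand G contains the 4-clique {0, 5, 6, 10}. A clique must lie in a single bag of any decomposition, so no decomposition can have width below 3. Hence tw(G) = 3 exactly.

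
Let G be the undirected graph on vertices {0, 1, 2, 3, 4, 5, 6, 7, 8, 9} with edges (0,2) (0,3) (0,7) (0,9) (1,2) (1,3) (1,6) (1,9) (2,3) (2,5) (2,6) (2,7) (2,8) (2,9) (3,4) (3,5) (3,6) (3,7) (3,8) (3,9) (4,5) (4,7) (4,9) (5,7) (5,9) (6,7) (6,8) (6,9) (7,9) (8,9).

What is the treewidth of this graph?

A width-4 tree decomposition is:
Bags: B1 = {2, 3, 5, 7, 9}  B2 = {2, 3, 6, 7, 9}  B3 = {1, 2, 3, 6, 9}  B4 = {0, 2, 3, 7, 9}  B5 = {3, 4, 5, 7, 9}  B6 = {2, 3, 6, 8, 9}
Tree: B1–B2, B2–B3, B1–B4, B1–B5, B2–B6
Each bag holds 5 vertices, so the decomposition has width 4, which upper-bounds the treewidth. Conversely, {0, 2, 3, 7, 9} is a clique of size 5, and the vertices of any clique must share a bag in every tree decomposition; so some bag has ≥ 5 vertices and tw(G) ≥ 4. Therefore the treewidth is 4.

4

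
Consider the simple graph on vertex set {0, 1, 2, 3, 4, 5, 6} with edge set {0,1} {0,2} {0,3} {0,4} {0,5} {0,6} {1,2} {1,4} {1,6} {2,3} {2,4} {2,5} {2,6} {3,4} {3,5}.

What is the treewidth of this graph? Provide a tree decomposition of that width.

Treewidth 3.
One optimal decomposition is:
Bags: B1 = {0, 2, 3, 4}  B2 = {0, 1, 2, 4}  B3 = {0, 1, 2, 6}  B4 = {0, 2, 3, 5}
Tree: B1–B2, B2–B3, B1–B4

Each bag holds 4 vertices, so the decomposition has width 3, which upper-bounds the treewidth. On the other hand G contains the 4-clique {0, 1, 2, 4}. A clique must lie in a single bag of any decomposition, so no decomposition can have width below 3. The upper and lower bounds meet at 3, so that is the treewidth.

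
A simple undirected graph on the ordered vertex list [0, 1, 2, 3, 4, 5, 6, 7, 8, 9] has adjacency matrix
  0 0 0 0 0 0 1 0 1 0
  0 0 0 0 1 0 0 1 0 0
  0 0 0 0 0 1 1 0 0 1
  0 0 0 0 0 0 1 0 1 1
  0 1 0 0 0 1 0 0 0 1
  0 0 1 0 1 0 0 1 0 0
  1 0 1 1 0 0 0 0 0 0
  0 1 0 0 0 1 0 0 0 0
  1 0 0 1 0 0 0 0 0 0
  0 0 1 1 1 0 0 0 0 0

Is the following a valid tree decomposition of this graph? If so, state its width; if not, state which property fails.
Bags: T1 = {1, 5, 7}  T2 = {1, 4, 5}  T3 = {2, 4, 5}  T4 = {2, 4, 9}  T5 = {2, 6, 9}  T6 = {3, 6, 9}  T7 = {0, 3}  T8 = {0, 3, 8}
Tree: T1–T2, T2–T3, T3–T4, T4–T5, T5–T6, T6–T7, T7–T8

No — edge (6,0) lies in no bag.

A tree decomposition must satisfy three properties: every vertex lies in some bag; for every edge, both endpoints lie together in some bag; and for every vertex, the bags containing it form a connected subtree. Here edge (6,0) lies in no bag, so the decomposition is invalid.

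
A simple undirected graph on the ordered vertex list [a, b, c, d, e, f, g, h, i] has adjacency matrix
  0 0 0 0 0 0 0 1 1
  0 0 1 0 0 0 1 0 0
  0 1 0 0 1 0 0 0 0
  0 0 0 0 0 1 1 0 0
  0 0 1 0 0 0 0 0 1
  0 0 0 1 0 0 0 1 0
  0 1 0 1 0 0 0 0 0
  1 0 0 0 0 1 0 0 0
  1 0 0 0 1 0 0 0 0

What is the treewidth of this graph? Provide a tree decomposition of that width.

Treewidth 2.
One such decomposition:
Bags: B1 = {d, f, g}  B2 = {f, g, h}  B3 = {a, g, h}  B4 = {a, g, i}  B5 = {e, g, i}  B6 = {c, e, g}  B7 = {b, c, g}
Tree: B1–B2, B2–B3, B3–B4, B4–B5, B5–B6, B6–B7

Each bag holds 3 vertices, so the decomposition has width 2, which upper-bounds the treewidth. Since g–d–f–h–a–i–e–c–b–g is a cycle in G, G is not acyclic. Forests are exactly the graphs of treewidth ≤ 1, so tw(G) ≥ 2. Hence tw(G) = 2 exactly.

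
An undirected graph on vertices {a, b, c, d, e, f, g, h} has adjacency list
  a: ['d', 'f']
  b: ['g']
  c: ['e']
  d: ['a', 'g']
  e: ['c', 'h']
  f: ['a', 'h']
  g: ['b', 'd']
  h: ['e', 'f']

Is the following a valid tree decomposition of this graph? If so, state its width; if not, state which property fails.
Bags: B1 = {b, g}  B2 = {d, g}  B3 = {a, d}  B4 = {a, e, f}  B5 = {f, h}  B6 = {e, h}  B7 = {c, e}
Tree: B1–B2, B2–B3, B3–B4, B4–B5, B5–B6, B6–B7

A tree decomposition must satisfy three properties: every vertex lies in some bag; for every edge, both endpoints lie together in some bag; and for every vertex, the bags containing it form a connected subtree. Here bags containing vertex e are not connected in the tree, so the decomposition is invalid.

No — bags containing vertex e are not connected in the tree.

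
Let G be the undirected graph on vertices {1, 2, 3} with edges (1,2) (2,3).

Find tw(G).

1

A width-1 tree decomposition is:
Bags: B1 = {2, 3}  B2 = {1, 2}
Tree: B1–B2
The largest bag has 2 vertices, giving width 1; this decomposition certifies tw(G) ≤ 1. Any graph with an edge has treewidth ≥ 1, and G has the edge 2–3. Combining the bounds, tw(G) = 1.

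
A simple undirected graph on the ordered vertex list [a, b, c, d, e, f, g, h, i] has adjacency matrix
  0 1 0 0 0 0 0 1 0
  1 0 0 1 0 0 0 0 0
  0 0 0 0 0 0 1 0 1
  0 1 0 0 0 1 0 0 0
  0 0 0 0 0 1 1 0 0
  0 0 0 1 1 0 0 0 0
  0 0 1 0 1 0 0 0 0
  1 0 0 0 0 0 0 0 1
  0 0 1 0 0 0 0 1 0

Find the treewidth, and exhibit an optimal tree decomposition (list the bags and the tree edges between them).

Treewidth 2.
One optimal decomposition is:
Bags: B1 = {b, d, f}  B2 = {a, b, f}  B3 = {a, f, h}  B4 = {f, h, i}  B5 = {c, f, i}  B6 = {c, f, g}  B7 = {e, f, g}
Tree: B1–B2, B2–B3, B3–B4, B4–B5, B5–B6, B6–B7

Each bag holds 3 vertices, so the decomposition has width 2, which upper-bounds the treewidth. The edges f–d–b–a–h–i–c–g–e–f form a cycle, so G is not a tree and its treewidth is at least 2. The upper and lower bounds meet at 2, so that is the treewidth.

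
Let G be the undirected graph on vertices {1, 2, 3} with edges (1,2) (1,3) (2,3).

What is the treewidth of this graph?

2

A width-2 tree decomposition is:
Bags: B1 = {1, 2, 3}
Tree: (single bag)
With just one bag of size 3, the width is 3 − 1 = 2, so tw(G) ≤ 2. Conversely, {1, 2, 3} is a clique of size 3, and the vertices of any clique must share a bag in every tree decomposition; so some bag has ≥ 3 vertices and tw(G) ≥ 2. The upper and lower bounds meet at 2, so that is the treewidth.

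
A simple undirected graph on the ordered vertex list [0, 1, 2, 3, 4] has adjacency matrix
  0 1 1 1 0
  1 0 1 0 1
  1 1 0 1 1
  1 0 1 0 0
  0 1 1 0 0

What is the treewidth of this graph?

2

A width-2 tree decomposition is:
Bags: B1 = {0, 1, 2}  B2 = {1, 2, 4}  B3 = {0, 2, 3}
Tree: B1–B2, B1–B3
The largest bag has 3 vertices, giving width 2; this decomposition certifies tw(G) ≤ 2. On the other hand G contains the 3-clique {0, 1, 2}. A clique must lie in a single bag of any decomposition, so no decomposition can have width below 2. Therefore the treewidth is 2.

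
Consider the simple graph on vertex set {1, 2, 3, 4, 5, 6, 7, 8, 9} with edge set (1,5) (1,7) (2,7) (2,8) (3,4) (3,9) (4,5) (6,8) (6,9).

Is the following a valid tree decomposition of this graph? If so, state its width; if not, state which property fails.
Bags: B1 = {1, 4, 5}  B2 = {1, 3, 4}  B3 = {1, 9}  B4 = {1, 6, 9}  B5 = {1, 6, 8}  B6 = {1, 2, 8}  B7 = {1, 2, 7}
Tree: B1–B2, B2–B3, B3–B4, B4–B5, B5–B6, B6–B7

No — edge (3,9) lies in no bag.

A tree decomposition must satisfy three properties: every vertex lies in some bag; for every edge, both endpoints lie together in some bag; and for every vertex, the bags containing it form a connected subtree. Here edge (3,9) lies in no bag, so the decomposition is invalid.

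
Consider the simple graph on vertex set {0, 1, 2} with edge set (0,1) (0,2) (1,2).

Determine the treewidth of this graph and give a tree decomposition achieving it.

A single bag containing all 3 vertices is trivially a valid decomposition of width 2. For the lower bound, the 3 vertices {0, 1, 2} are pairwise adjacent, and any tree decomposition puts a clique entirely inside one bag — forcing width ≥ 2. The upper and lower bounds meet at 2, so that is the treewidth.

Treewidth 2.
One optimal decomposition is:
Bags: B1 = {0, 1, 2}
Tree: (single bag)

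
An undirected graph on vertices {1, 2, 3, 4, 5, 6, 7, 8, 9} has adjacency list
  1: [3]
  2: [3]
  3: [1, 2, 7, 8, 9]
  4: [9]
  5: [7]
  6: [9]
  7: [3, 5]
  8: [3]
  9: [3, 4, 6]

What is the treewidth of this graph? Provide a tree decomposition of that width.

Treewidth 1.
Bags: B1 = {2, 3}  B2 = {3, 9}  B3 = {4, 9}  B4 = {6, 9}  B5 = {3, 7}  B6 = {1, 3}  B7 = {3, 8}  B8 = {5, 7}
Tree: B1–B2, B2–B3, B2–B4, B1–B5, B2–B6, B2–B7, B5–B8

Each bag holds 2 vertices, so the decomposition has width 1, which upper-bounds the treewidth. Since G has at least one edge (e.g. 2–3), it is not an edgeless graph, so tw(G) ≥ 1. Therefore the treewidth is 1.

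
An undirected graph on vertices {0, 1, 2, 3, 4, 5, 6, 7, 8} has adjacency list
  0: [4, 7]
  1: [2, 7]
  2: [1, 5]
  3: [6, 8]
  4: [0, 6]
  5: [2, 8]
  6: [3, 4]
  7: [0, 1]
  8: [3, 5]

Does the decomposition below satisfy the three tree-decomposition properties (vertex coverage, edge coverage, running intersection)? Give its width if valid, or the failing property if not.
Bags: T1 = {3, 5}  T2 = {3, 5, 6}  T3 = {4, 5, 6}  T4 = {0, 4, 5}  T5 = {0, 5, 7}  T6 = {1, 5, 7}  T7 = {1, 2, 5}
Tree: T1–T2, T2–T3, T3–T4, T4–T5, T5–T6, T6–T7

A tree decomposition must satisfy three properties: every vertex lies in some bag; for every edge, both endpoints lie together in some bag; and for every vertex, the bags containing it form a connected subtree. Here vertex 8 appears in no bag, so the decomposition is invalid.

No — vertex 8 appears in no bag.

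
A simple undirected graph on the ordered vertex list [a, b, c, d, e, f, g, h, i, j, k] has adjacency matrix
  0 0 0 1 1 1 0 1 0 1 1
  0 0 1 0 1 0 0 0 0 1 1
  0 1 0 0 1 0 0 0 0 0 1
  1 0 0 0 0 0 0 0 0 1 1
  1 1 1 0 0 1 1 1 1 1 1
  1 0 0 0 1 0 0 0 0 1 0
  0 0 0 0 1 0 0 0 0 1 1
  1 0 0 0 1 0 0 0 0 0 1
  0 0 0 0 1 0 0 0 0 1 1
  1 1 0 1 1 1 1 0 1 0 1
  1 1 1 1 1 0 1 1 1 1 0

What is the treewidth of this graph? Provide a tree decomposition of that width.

The largest bag has 4 vertices, giving width 3; this decomposition certifies tw(G) ≤ 3. Conversely, {a, e, f, j} is a clique of size 4, and the vertices of any clique must share a bag in every tree decomposition; so some bag has ≥ 4 vertices and tw(G) ≥ 3. Hence tw(G) = 3 exactly.

Treewidth 3.
Bags: B1 = {a, e, j, k}  B2 = {b, e, j, k}  B3 = {e, i, j, k}  B4 = {e, g, j, k}  B5 = {b, c, e, k}  B6 = {a, e, h, k}  B7 = {a, e, f, j}  B8 = {a, d, j, k}
Tree: B1–B2, B1–B3, B1–B4, B2–B5, B1–B6, B1–B7, B1–B8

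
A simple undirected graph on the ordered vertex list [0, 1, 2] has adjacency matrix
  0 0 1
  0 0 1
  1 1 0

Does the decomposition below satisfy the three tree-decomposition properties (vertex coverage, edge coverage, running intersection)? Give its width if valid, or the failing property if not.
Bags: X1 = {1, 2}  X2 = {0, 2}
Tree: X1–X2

Yes; width 1.

Every vertex of G appears in some bag (union = {0, 1, 2}); every edge is covered by a bag; and for each vertex v the set of bags containing v is connected in the bag tree. The decomposition is therefore valid. The largest bag has 2 vertices, so the width is 1.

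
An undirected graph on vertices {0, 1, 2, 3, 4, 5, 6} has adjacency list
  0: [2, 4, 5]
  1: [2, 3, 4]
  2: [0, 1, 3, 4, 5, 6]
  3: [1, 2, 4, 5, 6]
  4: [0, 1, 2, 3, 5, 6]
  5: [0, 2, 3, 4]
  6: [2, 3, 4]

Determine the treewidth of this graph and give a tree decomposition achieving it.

Treewidth 3.
Bags: B1 = {2, 3, 4, 5}  B2 = {2, 3, 4, 6}  B3 = {0, 2, 4, 5}  B4 = {1, 2, 3, 4}
Tree: B1–B2, B1–B3, B2–B4

Each bag holds 4 vertices, so the decomposition has width 3, which upper-bounds the treewidth. Conversely, {0, 2, 4, 5} is a clique of size 4, and the vertices of any clique must share a bag in every tree decomposition; so some bag has ≥ 4 vertices and tw(G) ≥ 3. Combining the bounds, tw(G) = 3.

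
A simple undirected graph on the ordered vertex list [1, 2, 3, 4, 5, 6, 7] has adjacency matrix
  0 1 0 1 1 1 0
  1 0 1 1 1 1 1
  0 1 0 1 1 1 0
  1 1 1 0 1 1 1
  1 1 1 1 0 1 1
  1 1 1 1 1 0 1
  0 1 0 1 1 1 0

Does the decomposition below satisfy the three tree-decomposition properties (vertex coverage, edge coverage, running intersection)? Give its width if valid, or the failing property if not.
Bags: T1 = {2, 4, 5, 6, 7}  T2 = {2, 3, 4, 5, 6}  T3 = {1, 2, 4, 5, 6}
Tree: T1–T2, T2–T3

Vertex coverage: the bags together contain {1, 2, 3, 4, 5, 6, 7}, the full vertex set. Edge coverage: each edge of G has both endpoints in at least one bag. Running intersection: for every vertex, the bags containing it form a connected subtree. All three properties hold, so this is a valid tree decomposition of width max|bag| − 1 = 4, and hence tw(G) ≤ 4.

Yes; width 4.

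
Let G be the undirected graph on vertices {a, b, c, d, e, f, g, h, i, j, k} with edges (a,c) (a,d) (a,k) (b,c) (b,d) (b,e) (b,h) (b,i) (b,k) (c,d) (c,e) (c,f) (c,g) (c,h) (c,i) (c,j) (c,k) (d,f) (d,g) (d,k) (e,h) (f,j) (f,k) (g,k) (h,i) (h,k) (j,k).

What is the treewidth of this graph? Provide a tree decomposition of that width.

Treewidth 3.
One such decomposition:
Bags: B1 = {c, d, f, k}  B2 = {b, c, d, k}  B3 = {b, c, h, k}  B4 = {b, c, e, h}  B5 = {a, c, d, k}  B6 = {c, d, g, k}  B7 = {c, f, j, k}  B8 = {b, c, h, i}
Tree: B1–B2, B2–B3, B3–B4, B1–B5, B5–B6, B1–B7, B3–B8

Each bag holds 4 vertices, so the decomposition has width 3, which upper-bounds the treewidth. On the other hand G contains the 4-clique {b, c, e, h}. A clique must lie in a single bag of any decomposition, so no decomposition can have width below 3. Therefore the treewidth is 3.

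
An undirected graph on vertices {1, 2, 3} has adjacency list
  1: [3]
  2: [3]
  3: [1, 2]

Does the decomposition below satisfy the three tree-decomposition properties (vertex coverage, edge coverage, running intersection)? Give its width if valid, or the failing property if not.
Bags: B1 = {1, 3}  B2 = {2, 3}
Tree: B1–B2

Yes; width 1.

Checking the three conditions: (i) the bags cover all of {1, 2, 3}; (ii) for each edge, some bag contains both endpoints; (iii) the bags containing any fixed vertex form a subtree. All hold, so the decomposition is valid with width 2 − 1 = 1.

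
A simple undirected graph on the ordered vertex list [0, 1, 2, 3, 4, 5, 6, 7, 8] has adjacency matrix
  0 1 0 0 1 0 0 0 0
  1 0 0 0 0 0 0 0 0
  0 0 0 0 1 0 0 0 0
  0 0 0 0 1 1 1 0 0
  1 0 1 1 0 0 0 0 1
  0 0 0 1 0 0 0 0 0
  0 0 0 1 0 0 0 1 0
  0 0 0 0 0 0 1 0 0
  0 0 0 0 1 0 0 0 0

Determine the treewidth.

A width-1 tree decomposition is:
Bags: B1 = {0, 4}  B2 = {3, 4}  B3 = {0, 1}  B4 = {4, 8}  B5 = {3, 5}  B6 = {3, 6}  B7 = {6, 7}  B8 = {2, 4}
Tree: B1–B2, B1–B3, B2–B4, B2–B5, B5–B6, B6–B7, B2–B8
Each bag holds 2 vertices, so the decomposition has width 1, which upper-bounds the treewidth. Any graph with an edge has treewidth ≥ 1, and G has the edge 0–4. Combining the bounds, tw(G) = 1.

1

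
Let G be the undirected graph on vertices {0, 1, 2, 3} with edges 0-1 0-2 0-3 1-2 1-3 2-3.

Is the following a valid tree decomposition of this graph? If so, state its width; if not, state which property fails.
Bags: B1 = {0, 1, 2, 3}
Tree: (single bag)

Every vertex of G appears in some bag (union = {0, 1, 2, 3}); every edge is covered by a bag; and for each vertex v the set of bags containing v is connected in the bag tree. The decomposition is therefore valid. The largest bag has 4 vertices, so the width is 3.

Yes; width 3.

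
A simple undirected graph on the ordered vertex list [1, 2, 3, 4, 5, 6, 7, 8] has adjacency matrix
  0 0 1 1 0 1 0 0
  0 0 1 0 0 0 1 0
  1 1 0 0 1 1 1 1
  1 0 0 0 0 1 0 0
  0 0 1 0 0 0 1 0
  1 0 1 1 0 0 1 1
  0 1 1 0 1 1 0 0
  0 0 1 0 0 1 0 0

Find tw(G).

2

A width-2 tree decomposition is:
Bags: B1 = {3, 6, 7}  B2 = {3, 5, 7}  B3 = {3, 6, 8}  B4 = {2, 3, 7}  B5 = {1, 3, 6}  B6 = {1, 4, 6}
Tree: B1–B2, B1–B3, B1–B4, B3–B5, B5–B6
Each bag holds 3 vertices, so the decomposition has width 2, which upper-bounds the treewidth. Conversely, {2, 3, 7} is a clique of size 3, and the vertices of any clique must share a bag in every tree decomposition; so some bag has ≥ 3 vertices and tw(G) ≥ 2. Combining the bounds, tw(G) = 2.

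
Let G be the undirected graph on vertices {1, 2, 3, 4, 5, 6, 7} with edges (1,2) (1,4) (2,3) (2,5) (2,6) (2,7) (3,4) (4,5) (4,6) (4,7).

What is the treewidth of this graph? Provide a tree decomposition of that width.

Treewidth 2.
Bags: B1 = {2, 4, 7}  B2 = {2, 4, 6}  B3 = {1, 2, 4}  B4 = {2, 3, 4}  B5 = {2, 4, 5}
Tree: B1–B2, B2–B3, B3–B4, B4–B5

The largest bag has 3 vertices, giving width 2; this decomposition certifies tw(G) ≤ 2. The edges 4–7–2–6–4 form a cycle, so G is not a tree and its treewidth is at least 2. Hence tw(G) = 2 exactly.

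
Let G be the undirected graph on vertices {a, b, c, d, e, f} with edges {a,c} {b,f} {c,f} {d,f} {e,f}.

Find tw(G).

A width-1 tree decomposition is:
Bags: B1 = {b, f}  B2 = {c, f}  B3 = {e, f}  B4 = {a, c}  B5 = {d, f}
Tree: B1–B2, B1–B3, B2–B4, B2–B5
Each bag holds 2 vertices, so the decomposition has width 1, which upper-bounds the treewidth. G has an edge, so its treewidth is at least 1. The upper and lower bounds meet at 1, so that is the treewidth.

1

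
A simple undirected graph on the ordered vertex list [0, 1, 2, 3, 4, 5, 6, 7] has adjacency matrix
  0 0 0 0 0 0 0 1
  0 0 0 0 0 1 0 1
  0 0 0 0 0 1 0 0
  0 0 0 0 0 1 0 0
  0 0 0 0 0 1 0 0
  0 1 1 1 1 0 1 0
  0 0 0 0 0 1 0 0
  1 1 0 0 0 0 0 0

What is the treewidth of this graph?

A width-1 tree decomposition is:
Bags: B1 = {4, 5}  B2 = {3, 5}  B3 = {2, 5}  B4 = {1, 5}  B5 = {1, 7}  B6 = {5, 6}  B7 = {0, 7}
Tree: B1–B2, B2–B3, B2–B4, B4–B5, B3–B6, B5–B7
Every bag has size at most 2, so the width is 2 − 1 = 1 and tw(G) ≤ 1. Since G has at least one edge (e.g. 4–5), it is not an edgeless graph, so tw(G) ≥ 1. The upper and lower bounds meet at 1, so that is the treewidth.

1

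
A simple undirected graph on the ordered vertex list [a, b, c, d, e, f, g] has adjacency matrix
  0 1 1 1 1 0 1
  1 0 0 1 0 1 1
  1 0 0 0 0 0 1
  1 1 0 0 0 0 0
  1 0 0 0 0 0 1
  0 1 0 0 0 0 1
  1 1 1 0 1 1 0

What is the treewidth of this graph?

2

A width-2 tree decomposition is:
Bags: B1 = {a, e, g}  B2 = {a, b, g}  B3 = {a, b, d}  B4 = {b, f, g}  B5 = {a, c, g}
Tree: B1–B2, B2–B3, B2–B4, B1–B5
The largest bag has 3 vertices, giving width 2; this decomposition certifies tw(G) ≤ 2. Conversely, {a, b, d} is a clique of size 3, and the vertices of any clique must share a bag in every tree decomposition; so some bag has ≥ 3 vertices and tw(G) ≥ 2. Therefore the treewidth is 2.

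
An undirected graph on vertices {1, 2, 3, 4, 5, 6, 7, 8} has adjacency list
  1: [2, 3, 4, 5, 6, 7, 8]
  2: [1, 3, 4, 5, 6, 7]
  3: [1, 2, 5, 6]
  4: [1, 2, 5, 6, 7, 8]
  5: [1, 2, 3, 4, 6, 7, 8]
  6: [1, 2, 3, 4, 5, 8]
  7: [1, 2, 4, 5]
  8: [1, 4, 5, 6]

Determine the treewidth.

A width-4 tree decomposition is:
Bags: B1 = {1, 2, 4, 5, 6}  B2 = {1, 4, 5, 6, 8}  B3 = {1, 2, 3, 5, 6}  B4 = {1, 2, 4, 5, 7}
Tree: B1–B2, B1–B3, B1–B4
The largest bag has 5 vertices, giving width 4; this decomposition certifies tw(G) ≤ 4. For the lower bound, the 5 vertices {1, 4, 5, 6, 8} are pairwise adjacent, and any tree decomposition puts a clique entirely inside one bag — forcing width ≥ 4. Hence tw(G) = 4 exactly.

4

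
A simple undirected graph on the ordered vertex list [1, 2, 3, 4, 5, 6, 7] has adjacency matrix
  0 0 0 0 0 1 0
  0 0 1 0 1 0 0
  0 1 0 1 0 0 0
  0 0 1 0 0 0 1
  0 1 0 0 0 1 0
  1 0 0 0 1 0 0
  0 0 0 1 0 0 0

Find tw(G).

A width-1 tree decomposition is:
Bags: B1 = {1, 6}  B2 = {5, 6}  B3 = {2, 5}  B4 = {2, 3}  B5 = {3, 4}  B6 = {4, 7}
Tree: B1–B2, B2–B3, B3–B4, B4–B5, B5–B6
Every bag has size at most 2, so the width is 2 − 1 = 1 and tw(G) ≤ 1. Since G has at least one edge (e.g. 1–6), it is not an edgeless graph, so tw(G) ≥ 1. Combining the bounds, tw(G) = 1.

1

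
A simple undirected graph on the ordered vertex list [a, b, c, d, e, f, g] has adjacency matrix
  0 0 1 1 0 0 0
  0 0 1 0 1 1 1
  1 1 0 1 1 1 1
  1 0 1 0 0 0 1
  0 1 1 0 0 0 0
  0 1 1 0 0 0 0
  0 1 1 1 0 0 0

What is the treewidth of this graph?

2

A width-2 tree decomposition is:
Bags: B1 = {c, d, g}  B2 = {b, c, g}  B3 = {b, c, f}  B4 = {a, c, d}  B5 = {b, c, e}
Tree: B1–B2, B2–B3, B1–B4, B2–B5
Each bag holds 3 vertices, so the decomposition has width 2, which upper-bounds the treewidth. For the lower bound, the 3 vertices {c, d, g} are pairwise adjacent, and any tree decomposition puts a clique entirely inside one bag — forcing width ≥ 2. Combining the bounds, tw(G) = 2.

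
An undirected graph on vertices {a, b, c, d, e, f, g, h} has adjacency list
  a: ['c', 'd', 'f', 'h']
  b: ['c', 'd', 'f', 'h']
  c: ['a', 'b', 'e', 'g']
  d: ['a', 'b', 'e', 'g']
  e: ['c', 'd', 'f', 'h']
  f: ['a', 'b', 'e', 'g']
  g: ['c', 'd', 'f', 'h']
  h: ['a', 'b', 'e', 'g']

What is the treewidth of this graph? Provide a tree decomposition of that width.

Treewidth 4.
One such decomposition:
Bags: B1 = {c, d, e, f, h}  B2 = {c, d, f, g, h}  B3 = {b, c, d, f, h}  B4 = {a, c, d, f, h}
Tree: B1–B2, B2–B3, B3–B4

Every bag has size at most 5, so the width is 5 − 1 = 4 and tw(G) ≤ 4. For the lower bound: the 5 vertex sets {d,e}, {c,g}, {b,h}, {f}, {a} are disjoint, each induces a connected subgraph, and every pair is joined by at least one edge of G. Contracting each set to a single vertex therefore yields K_{5} as a minor, and since treewidth is minor-monotone, tw(G) ≥ tw(K_{5}) = 4. Hence tw(G) = 4 exactly.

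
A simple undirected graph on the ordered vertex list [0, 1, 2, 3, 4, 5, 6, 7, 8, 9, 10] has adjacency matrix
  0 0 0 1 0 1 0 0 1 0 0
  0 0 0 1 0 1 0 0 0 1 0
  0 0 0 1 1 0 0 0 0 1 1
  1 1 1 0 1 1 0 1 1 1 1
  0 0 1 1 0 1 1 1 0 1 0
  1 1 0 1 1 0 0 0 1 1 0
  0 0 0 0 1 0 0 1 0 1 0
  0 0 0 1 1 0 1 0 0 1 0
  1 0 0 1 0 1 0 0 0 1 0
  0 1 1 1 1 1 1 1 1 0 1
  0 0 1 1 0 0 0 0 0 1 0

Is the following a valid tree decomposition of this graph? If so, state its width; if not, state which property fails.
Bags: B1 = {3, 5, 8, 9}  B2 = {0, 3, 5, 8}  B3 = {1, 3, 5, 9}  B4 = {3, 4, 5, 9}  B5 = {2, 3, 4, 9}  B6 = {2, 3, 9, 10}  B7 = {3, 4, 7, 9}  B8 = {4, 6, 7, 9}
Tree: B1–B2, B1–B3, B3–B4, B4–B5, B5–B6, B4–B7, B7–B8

Checking the three conditions: (i) the bags cover all of {0, 1, 2, 3, 4, 5, 6, 7, 8, 9, 10}; (ii) for each edge, some bag contains both endpoints; (iii) the bags containing any fixed vertex form a subtree. All hold, so the decomposition is valid with width 4 − 1 = 3.

Yes; width 3.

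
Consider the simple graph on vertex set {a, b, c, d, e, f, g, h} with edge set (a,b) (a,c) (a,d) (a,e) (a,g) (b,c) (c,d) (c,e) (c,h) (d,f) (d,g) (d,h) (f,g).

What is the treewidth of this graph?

A width-2 tree decomposition is:
Bags: B1 = {a, c, d}  B2 = {c, d, h}  B3 = {a, d, g}  B4 = {d, f, g}  B5 = {a, b, c}  B6 = {a, c, e}
Tree: B1–B2, B1–B3, B3–B4, B1–B5, B5–B6
Every bag has size at most 3, so the width is 3 − 1 = 2 and tw(G) ≤ 2. On the other hand G contains the 3-clique {d, f, g}. A clique must lie in a single bag of any decomposition, so no decomposition can have width below 2. Hence tw(G) = 2 exactly.

2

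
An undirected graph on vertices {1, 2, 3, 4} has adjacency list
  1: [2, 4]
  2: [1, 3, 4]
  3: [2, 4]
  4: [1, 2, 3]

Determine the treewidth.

A width-2 tree decomposition is:
Bags: B1 = {2, 3, 4}  B2 = {1, 2, 4}
Tree: B1–B2
Each bag holds 3 vertices, so the decomposition has width 2, which upper-bounds the treewidth. For the lower bound, the 3 vertices {1, 2, 4} are pairwise adjacent, and any tree decomposition puts a clique entirely inside one bag — forcing width ≥ 2. Therefore the treewidth is 2.

2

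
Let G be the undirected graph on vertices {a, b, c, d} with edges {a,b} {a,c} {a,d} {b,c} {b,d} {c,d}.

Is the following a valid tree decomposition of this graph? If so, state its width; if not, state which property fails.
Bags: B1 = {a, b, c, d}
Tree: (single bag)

Yes; width 3.

Every vertex of G appears in some bag (union = {a, b, c, d}); every edge is covered by a bag; and for each vertex v the set of bags containing v is connected in the bag tree. The decomposition is therefore valid. The largest bag has 4 vertices, so the width is 3.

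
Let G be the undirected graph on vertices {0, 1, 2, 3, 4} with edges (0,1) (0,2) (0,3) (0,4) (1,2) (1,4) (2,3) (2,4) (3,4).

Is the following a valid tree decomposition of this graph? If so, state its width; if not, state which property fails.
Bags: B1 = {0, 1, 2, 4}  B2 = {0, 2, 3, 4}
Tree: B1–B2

Checking the three conditions: (i) the bags cover all of {0, 1, 2, 3, 4}; (ii) for each edge, some bag contains both endpoints; (iii) the bags containing any fixed vertex form a subtree. All hold, so the decomposition is valid with width 4 − 1 = 3.

Yes; width 3.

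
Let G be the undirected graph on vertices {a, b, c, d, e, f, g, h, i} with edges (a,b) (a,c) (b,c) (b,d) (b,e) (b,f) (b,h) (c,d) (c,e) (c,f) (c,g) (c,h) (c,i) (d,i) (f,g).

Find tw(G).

2

A width-2 tree decomposition is:
Bags: B1 = {b, c, f}  B2 = {b, c, d}  B3 = {b, c, e}  B4 = {b, c, h}  B5 = {a, b, c}  B6 = {c, d, i}  B7 = {c, f, g}
Tree: B1–B2, B2–B3, B3–B4, B4–B5, B2–B6, B1–B7
The largest bag has 3 vertices, giving width 2; this decomposition certifies tw(G) ≤ 2. On the other hand G contains the 3-clique {c, f, g}. A clique must lie in a single bag of any decomposition, so no decomposition can have width below 2. Hence tw(G) = 2 exactly.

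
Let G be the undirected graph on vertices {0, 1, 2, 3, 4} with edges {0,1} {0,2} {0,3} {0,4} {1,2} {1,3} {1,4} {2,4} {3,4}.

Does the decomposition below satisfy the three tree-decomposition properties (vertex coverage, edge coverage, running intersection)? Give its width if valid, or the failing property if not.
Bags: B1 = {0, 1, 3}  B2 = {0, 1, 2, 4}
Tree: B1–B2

No — edge (4,3) lies in no bag.

A tree decomposition must satisfy three properties: every vertex lies in some bag; for every edge, both endpoints lie together in some bag; and for every vertex, the bags containing it form a connected subtree. Here edge (4,3) lies in no bag, so the decomposition is invalid.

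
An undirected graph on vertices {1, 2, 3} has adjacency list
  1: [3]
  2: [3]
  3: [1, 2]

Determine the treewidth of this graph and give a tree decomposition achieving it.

Each bag holds 2 vertices, so the decomposition has width 1, which upper-bounds the treewidth. G has an edge, so its treewidth is at least 1. Therefore the treewidth is 1.

Treewidth 1.
One such decomposition:
Bags: B1 = {2, 3}  B2 = {1, 3}
Tree: B1–B2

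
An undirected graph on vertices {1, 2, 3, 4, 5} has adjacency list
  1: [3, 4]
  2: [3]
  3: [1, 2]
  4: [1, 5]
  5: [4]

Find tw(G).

1

A width-1 tree decomposition is:
Bags: B1 = {4, 5}  B2 = {1, 4}  B3 = {1, 3}  B4 = {2, 3}
Tree: B1–B2, B2–B3, B3–B4
Each bag holds 2 vertices, so the decomposition has width 1, which upper-bounds the treewidth. G has an edge, so its treewidth is at least 1. Therefore the treewidth is 1.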